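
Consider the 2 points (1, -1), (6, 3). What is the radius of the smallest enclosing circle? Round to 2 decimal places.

3.20

The smallest circle enclosing two points has them as diameter endpoints.
Centre = midpoint = (3.5, 1); r² = |(1, -1)−(6, 3)|²/4 = 41/4 = 10.25.
r = √(10.25) ≈ 3.20.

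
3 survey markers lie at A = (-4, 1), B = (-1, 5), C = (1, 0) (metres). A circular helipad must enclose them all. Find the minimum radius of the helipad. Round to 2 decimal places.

Side lengths²: AB² = 25, AC² = 26, BC² = 29.
Since BC² = 29 < 26 + 25 = 51, the triangle is acute, so the smallest enclosing circle is the circumcircle.
Circumcentre = (-55/46, 93/46), r² = 9425/1058.
r = √(9425/1058) ≈ 2.98.

2.98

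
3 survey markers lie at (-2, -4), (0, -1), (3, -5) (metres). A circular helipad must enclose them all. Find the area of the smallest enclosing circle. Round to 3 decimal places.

22.964

Call the three points A, B, C in the order given.
Side lengths²: AB² = 13, AC² = 26, BC² = 25.
Since AC² = 26 < 25 + 13 = 38, the triangle is acute, so the smallest enclosing circle is the circumcircle.
Circumcentre = (23/34, -123/34), r² = 4225/578.
Area = π·r² = π·4225/578 ≈ 22.964.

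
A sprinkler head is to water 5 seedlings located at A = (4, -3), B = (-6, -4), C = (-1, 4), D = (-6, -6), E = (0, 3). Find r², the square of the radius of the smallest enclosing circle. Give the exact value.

20165/578

A smallest enclosing disk is always determined by at most three of the input points on its boundary.
The minimum enclosing circle is determined by three boundary points: A, C, D.
Their circumcentre is (-61/34, -63/34) with r² = 20165/578.
The farthest remaining point E is at distance² 15473/578 ≤ 20165/578.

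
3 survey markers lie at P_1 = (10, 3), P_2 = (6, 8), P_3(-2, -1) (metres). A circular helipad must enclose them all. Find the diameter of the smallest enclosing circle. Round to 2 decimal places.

Side lengths²: P_1P_2² = 41, P_1P_3² = 160, P_2P_3² = 145.
Since P_1P_3² = 160 < 145 + 41 = 186, the triangle is acute, so the smallest enclosing circle is the circumcircle.
Circumcentre = (139/38, 77/38), r² = 29725/722.
Diameter = 2r = 2√(29725/722) ≈ 12.83.

12.83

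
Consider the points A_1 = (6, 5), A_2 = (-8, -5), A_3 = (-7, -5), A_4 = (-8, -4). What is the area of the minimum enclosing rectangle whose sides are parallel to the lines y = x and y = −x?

60

In coordinates u = x + y, v = x − y the rectangle is axis-aligned; the map (x,y)→(u,v) scales areas by 2.
u-values: 11, -13, -12, -12; range = 11 − (-13) = 24.
v-values: 1, -3, -2, -4; range = 1 − (-4) = 5.
Area = (24 × 5) / 2 = 60.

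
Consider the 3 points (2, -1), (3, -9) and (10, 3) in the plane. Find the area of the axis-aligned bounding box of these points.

96

x ranges over [2, 10], width 8.
y ranges over [-9, 3], height 12.
Area = 8 × 12 = 96.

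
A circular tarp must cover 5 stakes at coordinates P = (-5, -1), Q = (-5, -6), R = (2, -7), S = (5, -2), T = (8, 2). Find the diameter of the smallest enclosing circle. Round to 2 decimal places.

15.26

A smallest enclosing disk is always determined by at most three of the input points on its boundary.
The farthest pair is Q–T with squared distance 233. The circle on this segment as diameter has centre (1.5, -2) and r² = 233/4 = 58.25.
Check P: distance² to centre = 43.25 ≤ 58.25, so it lies inside.
All remaining points lie in this disk, and no smaller disk contains both endpoints, so this is the minimum enclosing circle.
Diameter = 2r = 2√(58.25) ≈ 15.26.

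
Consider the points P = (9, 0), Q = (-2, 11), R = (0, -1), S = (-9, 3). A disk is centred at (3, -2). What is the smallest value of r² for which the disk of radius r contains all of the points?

194

The required radius is the distance from (3, -2) to the farthest point.
Squared distances: 40, 194, 10, 169.
Maximum is 194, attained at Q.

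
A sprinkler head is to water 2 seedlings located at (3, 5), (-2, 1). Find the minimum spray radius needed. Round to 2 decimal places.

3.20

The smallest circle enclosing two points has them as diameter endpoints.
Centre = midpoint = (0.5, 3); r² = |(3, 5)−(-2, 1)|²/4 = 41/4 = 10.25.
r = √(10.25) ≈ 3.20.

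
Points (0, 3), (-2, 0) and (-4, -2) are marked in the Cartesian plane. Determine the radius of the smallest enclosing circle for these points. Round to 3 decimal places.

3.202

Call the three points A, B, C in the order given.
Side lengths²: AB² = 13, AC² = 41, BC² = 8.
Since AC² = 41 ≥ 13 + 8 = 21, the angle opposite AC is not acute, so the smallest enclosing circle has AC as diameter.
Centre = midpoint of AC = (-2, 0.5), r² = 41/4 = 10.25.
r = √(10.25) ≈ 3.202.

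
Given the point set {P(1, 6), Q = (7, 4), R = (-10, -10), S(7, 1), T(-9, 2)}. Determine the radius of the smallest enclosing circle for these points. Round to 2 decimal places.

A smallest enclosing disk is always determined by at most three of the input points on its boundary.
The farthest pair is Q–R with squared distance 485. The circle on this segment as diameter has centre (-1.5, -3) and r² = 485/4 = 121.25.
Check P: distance² to centre = 87.25 ≤ 121.25, so it lies inside.
All remaining points lie in this disk, and no smaller disk contains both endpoints, so this is the minimum enclosing circle.
r = √(121.25) ≈ 11.01.

11.01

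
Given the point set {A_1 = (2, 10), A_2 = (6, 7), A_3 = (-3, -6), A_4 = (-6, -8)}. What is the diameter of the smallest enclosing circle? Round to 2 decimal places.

By Welzl's lemma the MEC is supported by two points (diametrically opposite) or three points (on a circumcircle).
The minimum enclosing circle is determined by three boundary points: A_1, A_2, A_4.
Their circumcentre is (-1.71875, 0.875) with r² = 97.0947265625.
The farthest remaining point A_3 is at distance² 48.9072265625 ≤ 97.0947265625.
Diameter = 2r = 2√(97.0947265625) ≈ 19.71.

19.71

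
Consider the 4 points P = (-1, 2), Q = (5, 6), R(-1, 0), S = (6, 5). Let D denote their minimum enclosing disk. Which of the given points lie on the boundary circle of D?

The farthest pair is R–S with squared distance 74. The circle on this segment as diameter has centre (2.5, 2.5) and r² = 74/4 = 18.5.
Check P: distance² to centre = 12.5 ≤ 18.5, so it lies inside.
All remaining points lie in this disk, and no smaller disk contains both endpoints, so this is the minimum enclosing circle.
The points at distance exactly r from the centre are Q, R, S — 3 points.

Q, R, S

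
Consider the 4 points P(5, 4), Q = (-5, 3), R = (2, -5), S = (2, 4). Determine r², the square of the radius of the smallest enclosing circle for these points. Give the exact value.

A smallest enclosing disk is always determined by at most three of the input points on its boundary.
The minimum enclosing circle is determined by three boundary points: P, Q, R.
Their circumcentre is (17/58, 33/58) with r² = 57065/1682.
The farthest remaining point S is at distance² 24701/1682 ≤ 57065/1682.

57065/1682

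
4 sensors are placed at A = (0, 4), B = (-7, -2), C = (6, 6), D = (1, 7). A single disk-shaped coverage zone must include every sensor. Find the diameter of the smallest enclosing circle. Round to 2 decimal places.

By Welzl's lemma the MEC is supported by two points (diametrically opposite) or three points (on a circumcircle).
The farthest pair is B–C with squared distance 233. The circle on this segment as diameter has centre (-0.5, 2) and r² = 233/4 = 58.25.
Check A: distance² to centre = 4.25 ≤ 58.25, so it lies inside.
All remaining points lie in this disk, and no smaller disk contains both endpoints, so this is the minimum enclosing circle.
Diameter = 2r = 2√(58.25) ≈ 15.26.

15.26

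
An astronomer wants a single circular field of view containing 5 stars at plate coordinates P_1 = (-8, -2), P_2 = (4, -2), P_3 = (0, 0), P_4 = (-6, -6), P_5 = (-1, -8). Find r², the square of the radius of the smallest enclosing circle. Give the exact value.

5185/144

The minimum enclosing circle of a finite set is fixed by two of the points (as a diameter) or three (as a circumcircle).
The minimum enclosing circle is determined by three boundary points: P_1, P_2, P_5.
Their circumcentre is (-2, -25/12) with r² = 5185/144.
The farthest remaining point P_4 is at distance² 4513/144 ≤ 5185/144.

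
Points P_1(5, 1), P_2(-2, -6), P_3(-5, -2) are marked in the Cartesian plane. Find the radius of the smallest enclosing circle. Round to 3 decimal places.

Side lengths²: P_1P_2² = 98, P_1P_3² = 109, P_2P_3² = 25.
Since P_1P_3² = 109 < 98 + 25 = 123, the triangle is acute, so the smallest enclosing circle is the circumcircle.
Circumcentre = (3/14, -17/14), r² = 2725/98.
r = √(2725/98) ≈ 5.273.

5.273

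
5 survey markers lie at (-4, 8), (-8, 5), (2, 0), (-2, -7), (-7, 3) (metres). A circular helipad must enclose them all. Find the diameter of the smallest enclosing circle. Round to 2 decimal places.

The minimum enclosing circle of a finite set is fixed by two of the points (as a diameter) or three (as a circumcircle).
The farthest pair is (-4, 8)–(-2, -7) with squared distance 229. The circle on this segment as diameter has centre (-3, 0.5) and r² = 229/4 = 57.25.
Check (-8, 5): distance² to centre = 45.25 ≤ 57.25, so it lies inside.
All remaining points lie in this disk, and no smaller disk contains both endpoints, so this is the minimum enclosing circle.
Diameter = 2r = 2√(57.25) ≈ 15.13.

15.13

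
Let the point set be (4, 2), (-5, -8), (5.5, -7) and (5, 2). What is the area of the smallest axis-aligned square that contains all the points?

The bounding box has width 10.5 and height 10.
An axis-aligned square enclosing the set must have side ≥ max(width, height).
So the minimum side is max(10.5, 10) = 10.5.
Area = 10.5² = 110.25.

110.25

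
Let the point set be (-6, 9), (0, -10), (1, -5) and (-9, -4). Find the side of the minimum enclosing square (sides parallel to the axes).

19

The bounding box has width 10 and height 19.
An axis-aligned square enclosing the set must have side ≥ max(width, height).
So the minimum side is max(10, 19) = 19.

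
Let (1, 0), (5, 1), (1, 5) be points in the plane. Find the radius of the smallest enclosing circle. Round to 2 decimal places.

2.92

Call the three points A, B, C in the order given.
Side lengths²: AB² = 17, AC² = 25, BC² = 32.
Since BC² = 32 < 25 + 17 = 42, the triangle is acute, so the smallest enclosing circle is the circumcircle.
Circumcentre = (2.5, 2.5), r² = 8.5.
r = √(8.5) ≈ 2.92.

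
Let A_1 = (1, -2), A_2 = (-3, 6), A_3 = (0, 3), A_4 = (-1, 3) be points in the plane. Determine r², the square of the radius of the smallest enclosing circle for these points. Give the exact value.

20

The farthest pair is A_1–A_2 with squared distance 80. The circle on this segment as diameter has centre (-1, 2) and r² = 80/4 = 20.
Check A_3: distance² to centre = 2 ≤ 20, so it lies inside.
All remaining points lie in this disk, and no smaller disk contains both endpoints, so this is the minimum enclosing circle.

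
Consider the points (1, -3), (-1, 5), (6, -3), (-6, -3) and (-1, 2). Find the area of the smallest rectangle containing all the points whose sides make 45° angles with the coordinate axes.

97.5

In coordinates u = x + y, v = x − y the rectangle is axis-aligned; the map (x,y)→(u,v) scales areas by 2.
u-values: -2, 4, 3, -9, 1; range = 4 − (-9) = 13.
v-values: 4, -6, 9, -3, -3; range = 9 − (-6) = 15.
Area = (13 × 15) / 2 = 97.5.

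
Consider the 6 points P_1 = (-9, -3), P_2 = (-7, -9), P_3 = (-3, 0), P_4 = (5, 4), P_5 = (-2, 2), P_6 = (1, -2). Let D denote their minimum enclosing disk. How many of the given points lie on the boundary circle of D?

The minimum enclosing circle of a finite set is fixed by two of the points (as a diameter) or three (as a circumcircle).
The farthest pair is P_2–P_4 with squared distance 313. The circle on this segment as diameter has centre (-1, -2.5) and r² = 313/4 = 78.25.
Check P_1: distance² to centre = 64.25 ≤ 78.25, so it lies inside.
All remaining points lie in this disk, and no smaller disk contains both endpoints, so this is the minimum enclosing circle.
The points at distance exactly r from the centre are P_2, P_4 — 2 points.

2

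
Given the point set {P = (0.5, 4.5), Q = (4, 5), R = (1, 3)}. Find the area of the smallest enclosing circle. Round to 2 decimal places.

10.55

Side lengths²: PQ² = 12.5, PR² = 2.5, QR² = 13.
Since QR² = 13 < 12.5 + 2.5 = 15, the triangle is acute, so the smallest enclosing circle is the circumcircle.
Circumcentre = (51/22, 47/11), r² = 1625/484.
Area = π·r² = π·1625/484 ≈ 10.55.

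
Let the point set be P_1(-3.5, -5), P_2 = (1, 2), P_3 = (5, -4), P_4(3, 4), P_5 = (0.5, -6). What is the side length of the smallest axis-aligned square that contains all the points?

10

The bounding box has width 8.5 and height 10.
An axis-aligned square enclosing the set must have side ≥ max(width, height).
So the minimum side is max(8.5, 10) = 10.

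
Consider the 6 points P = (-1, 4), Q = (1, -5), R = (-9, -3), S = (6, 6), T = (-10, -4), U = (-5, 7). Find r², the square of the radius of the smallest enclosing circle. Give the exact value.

89

The farthest pair is S–T with squared distance 356. The circle on this segment as diameter has centre (-2, 1) and r² = 356/4 = 89.
Check P: distance² to centre = 10 ≤ 89, so it lies inside.
All remaining points lie in this disk, and no smaller disk contains both endpoints, so this is the minimum enclosing circle.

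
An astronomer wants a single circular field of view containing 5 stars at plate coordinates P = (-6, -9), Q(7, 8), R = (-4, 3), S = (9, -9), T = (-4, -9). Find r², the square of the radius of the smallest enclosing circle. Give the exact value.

The minimum enclosing circle is determined by three boundary points: P, Q, S.
Their circumcentre is (1.5, -43/34) with r² = 67097/578.
The farthest remaining point T is at distance² 52069/578 ≤ 67097/578.

67097/578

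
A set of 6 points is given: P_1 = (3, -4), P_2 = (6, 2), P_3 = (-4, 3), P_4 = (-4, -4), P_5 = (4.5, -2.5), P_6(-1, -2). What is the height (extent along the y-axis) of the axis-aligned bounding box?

max y = 3, min y = -4, so height = 7.

7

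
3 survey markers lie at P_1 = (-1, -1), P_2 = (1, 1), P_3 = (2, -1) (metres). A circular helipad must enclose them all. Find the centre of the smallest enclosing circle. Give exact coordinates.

Side lengths²: P_1P_2² = 8, P_1P_3² = 9, P_2P_3² = 5.
Since P_1P_3² = 9 < 8 + 5 = 13, the triangle is acute, so the smallest enclosing circle is the circumcircle.
Circumcentre = (0.5, -0.5), r² = 2.5.
Centre = (0.5, -0.5).

(0.5, -0.5)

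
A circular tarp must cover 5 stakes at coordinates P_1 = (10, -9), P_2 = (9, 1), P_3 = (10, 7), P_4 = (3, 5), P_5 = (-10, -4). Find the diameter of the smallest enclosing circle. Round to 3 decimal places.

23.528

The minimum enclosing circle is determined by three boundary points: P_1, P_3, P_5.
Their circumcentre is (1.375, -1) with r² = 138.390625.
The farthest remaining point P_2 is at distance² 62.140625 ≤ 138.390625.
Diameter = 2r = 2√(138.390625) ≈ 23.528.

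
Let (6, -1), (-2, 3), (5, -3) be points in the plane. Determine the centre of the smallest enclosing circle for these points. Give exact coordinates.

Call the three points A, B, C in the order given.
Side lengths²: AB² = 80, AC² = 5, BC² = 85.
Since BC² = 85 ≥ 80 + 5 = 85, the angle opposite BC is not acute, so the smallest enclosing circle has BC as diameter.
Centre = midpoint of BC = (1.5, 0), r² = 85/4 = 21.25.
Centre = (1.5, 0).

(1.5, 0)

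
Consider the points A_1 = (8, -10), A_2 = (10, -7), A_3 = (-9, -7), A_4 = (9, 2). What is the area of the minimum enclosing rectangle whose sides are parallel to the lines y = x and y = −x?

In coordinates u = x + y, v = x − y the rectangle is axis-aligned; the map (x,y)→(u,v) scales areas by 2.
u-values: -2, 3, -16, 11; range = 11 − (-16) = 27.
v-values: 18, 17, -2, 7; range = 18 − (-2) = 20.
Area = (27 × 20) / 2 = 270.

270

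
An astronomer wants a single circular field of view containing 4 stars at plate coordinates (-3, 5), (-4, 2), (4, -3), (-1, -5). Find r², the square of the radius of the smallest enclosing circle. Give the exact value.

42601/1458

The minimum enclosing circle of a finite set is fixed by two of the points (as a diameter) or three (as a circumcircle).
The minimum enclosing circle is determined by three boundary points: (-3, 5), (4, -3), (-1, -5).
Their circumcentre is (-13/54, 19/54) with r² = 42601/1458.
The farthest remaining point (-4, 2) is at distance² 24565/1458 ≤ 42601/1458.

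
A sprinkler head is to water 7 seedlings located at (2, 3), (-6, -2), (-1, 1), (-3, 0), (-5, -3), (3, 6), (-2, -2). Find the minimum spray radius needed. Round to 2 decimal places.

6.03

By Welzl's lemma the MEC is supported by two points (diametrically opposite) or three points (on a circumcircle).
The minimum enclosing circle is determined by three boundary points: (-6, -2), (-5, -3), (3, 6).
Their circumcentre is (-43/34, 59/34) with r² = 21025/578.
The farthest remaining point (-2, -2) is at distance² 8377/578 ≤ 21025/578.
r = √(21025/578) ≈ 6.03.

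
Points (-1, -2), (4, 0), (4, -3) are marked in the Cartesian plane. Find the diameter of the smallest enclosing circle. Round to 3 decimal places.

Call the three points A, B, C in the order given.
Side lengths²: AB² = 29, AC² = 26, BC² = 9.
Since AB² = 29 < 26 + 9 = 35, the triangle is acute, so the smallest enclosing circle is the circumcircle.
Circumcentre = (1.7, -1.5), r² = 7.54.
Diameter = 2r = 2√(7.54) ≈ 5.492.

5.492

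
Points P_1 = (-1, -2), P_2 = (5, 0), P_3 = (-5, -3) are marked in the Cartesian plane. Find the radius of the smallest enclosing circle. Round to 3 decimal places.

Side lengths²: P_1P_2² = 40, P_1P_3² = 17, P_2P_3² = 109.
Since P_2P_3² = 109 ≥ 40 + 17 = 57, the angle opposite P_2P_3 is not acute, so the smallest enclosing circle has P_2P_3 as diameter.
Centre = midpoint of P_2P_3 = (0, -1.5), r² = 109/4 = 27.25.
r = √(27.25) ≈ 5.220.

5.220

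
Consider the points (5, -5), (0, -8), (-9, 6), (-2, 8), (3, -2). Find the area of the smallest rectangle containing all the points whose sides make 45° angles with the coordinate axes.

In coordinates u = x + y, v = x − y the rectangle is axis-aligned; the map (x,y)→(u,v) scales areas by 2.
u-values: 0, -8, -3, 6, 1; range = 6 − (-8) = 14.
v-values: 10, 8, -15, -10, 5; range = 10 − (-15) = 25.
Area = (14 × 25) / 2 = 175.

175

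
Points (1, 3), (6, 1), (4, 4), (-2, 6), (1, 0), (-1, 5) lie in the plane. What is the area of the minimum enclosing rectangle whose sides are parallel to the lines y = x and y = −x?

45.5

In coordinates u = x + y, v = x − y the rectangle is axis-aligned; the map (x,y)→(u,v) scales areas by 2.
u-values: 4, 7, 8, 4, 1, 4; range = 8 − 1 = 7.
v-values: -2, 5, 0, -8, 1, -6; range = 5 − (-8) = 13.
Area = (7 × 13) / 2 = 45.5.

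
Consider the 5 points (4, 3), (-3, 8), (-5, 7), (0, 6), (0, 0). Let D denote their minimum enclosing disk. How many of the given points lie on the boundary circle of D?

3

A smallest enclosing disk is always determined by at most three of the input points on its boundary.
The minimum enclosing circle is determined by three boundary points: (4, 3), (-5, 7), (0, 0).
Their circumcentre is (-47/86, 421/86) with r² = 89725/3698.
The farthest remaining point (-3, 8) is at distance² 57905/3698 ≤ 89725/3698.
The points at distance exactly r from the centre are (4, 3), (-5, 7), (0, 0) — 3 points.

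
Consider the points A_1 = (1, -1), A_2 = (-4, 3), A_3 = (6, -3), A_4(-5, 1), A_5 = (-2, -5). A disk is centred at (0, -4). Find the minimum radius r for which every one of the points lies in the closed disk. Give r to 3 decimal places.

The required radius is the distance from (0, -4) to the farthest point.
Squared distances: 10, 65, 37, 50, 5.
Maximum is 65, attained at A_2.
r = √65 ≈ 8.062.

8.062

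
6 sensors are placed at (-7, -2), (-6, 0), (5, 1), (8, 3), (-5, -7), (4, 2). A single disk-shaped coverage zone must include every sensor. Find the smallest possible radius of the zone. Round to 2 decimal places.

8.21

The minimum enclosing circle is determined by three boundary points: (-7, -2), (8, 3), (-5, -7).
Their circumcentre is (41/34, -55/34) with r² = 39005/578.
The farthest remaining point (-6, 0) is at distance² 31525/578 ≤ 39005/578.
r = √(39005/578) ≈ 8.21.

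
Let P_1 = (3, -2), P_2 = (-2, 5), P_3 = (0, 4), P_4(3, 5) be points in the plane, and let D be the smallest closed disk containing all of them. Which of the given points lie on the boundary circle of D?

P_1, P_2, P_4

The minimum enclosing circle of a finite set is fixed by two of the points (as a diameter) or three (as a circumcircle).
The farthest pair is P_1–P_2 with squared distance 74. The circle on this segment as diameter has centre (0.5, 1.5) and r² = 74/4 = 18.5.
Check P_3: distance² to centre = 6.5 ≤ 18.5, so it lies inside.
All remaining points lie in this disk, and no smaller disk contains both endpoints, so this is the minimum enclosing circle.
The points at distance exactly r from the centre are P_1, P_2, P_4 — 3 points.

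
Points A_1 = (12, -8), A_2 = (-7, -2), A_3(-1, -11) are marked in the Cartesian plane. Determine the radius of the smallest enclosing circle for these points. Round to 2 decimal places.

9.96

Side lengths²: A_1A_2² = 397, A_1A_3² = 178, A_2A_3² = 117.
Since A_1A_2² = 397 ≥ 178 + 117 = 295, the angle opposite A_1A_2 is not acute, so the smallest enclosing circle has A_1A_2 as diameter.
Centre = midpoint of A_1A_2 = (2.5, -5), r² = 397/4 = 99.25.
r = √(99.25) ≈ 9.96.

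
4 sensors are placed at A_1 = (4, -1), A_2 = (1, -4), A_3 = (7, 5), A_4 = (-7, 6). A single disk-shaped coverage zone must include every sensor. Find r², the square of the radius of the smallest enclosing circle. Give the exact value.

105001/1936

A smallest enclosing disk is always determined by at most three of the input points on its boundary.
The minimum enclosing circle is determined by three boundary points: A_2, A_3, A_4.
Their circumcentre is (-7/44, 36/11) with r² = 105001/1936.
The farthest remaining point A_1 is at distance² 68833/1936 ≤ 105001/1936.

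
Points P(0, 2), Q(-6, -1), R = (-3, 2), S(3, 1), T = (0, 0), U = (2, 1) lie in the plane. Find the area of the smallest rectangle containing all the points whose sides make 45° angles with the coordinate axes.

In coordinates u = x + y, v = x − y the rectangle is axis-aligned; the map (x,y)→(u,v) scales areas by 2.
u-values: 2, -7, -1, 4, 0, 3; range = 4 − (-7) = 11.
v-values: -2, -5, -5, 2, 0, 1; range = 2 − (-5) = 7.
Area = (11 × 7) / 2 = 38.5.

38.5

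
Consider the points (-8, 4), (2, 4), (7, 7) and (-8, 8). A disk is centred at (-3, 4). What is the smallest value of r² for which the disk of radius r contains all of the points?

The required radius is the distance from (-3, 4) to the farthest point.
Squared distances: 25, 25, 109, 41.
Maximum is 109, attained at (7, 7).

109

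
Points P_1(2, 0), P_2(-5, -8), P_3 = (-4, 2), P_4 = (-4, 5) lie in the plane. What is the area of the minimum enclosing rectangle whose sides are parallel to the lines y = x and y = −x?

In coordinates u = x + y, v = x − y the rectangle is axis-aligned; the map (x,y)→(u,v) scales areas by 2.
u-values: 2, -13, -2, 1; range = 2 − (-13) = 15.
v-values: 2, 3, -6, -9; range = 3 − (-9) = 12.
Area = (15 × 12) / 2 = 90.

90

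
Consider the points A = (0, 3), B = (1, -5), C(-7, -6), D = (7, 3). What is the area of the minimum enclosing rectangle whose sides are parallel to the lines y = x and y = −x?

In coordinates u = x + y, v = x − y the rectangle is axis-aligned; the map (x,y)→(u,v) scales areas by 2.
u-values: 3, -4, -13, 10; range = 10 − (-13) = 23.
v-values: -3, 6, -1, 4; range = 6 − (-3) = 9.
Area = (23 × 9) / 2 = 103.5.

103.5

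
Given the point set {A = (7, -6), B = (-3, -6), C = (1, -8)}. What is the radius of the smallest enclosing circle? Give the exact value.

5

Side lengths²: AB² = 100, AC² = 40, BC² = 20.
Since AB² = 100 ≥ 40 + 20 = 60, the angle opposite AB is not acute, so the smallest enclosing circle has AB as diameter.
Centre = midpoint of AB = (2, -6), r² = 100/4 = 25.
r = √25 = 5.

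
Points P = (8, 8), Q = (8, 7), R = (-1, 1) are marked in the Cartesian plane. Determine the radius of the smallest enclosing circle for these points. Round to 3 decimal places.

Side lengths²: PQ² = 1, PR² = 130, QR² = 117.
Since PR² = 130 ≥ 117 + 1 = 118, the angle opposite PR is not acute, so the smallest enclosing circle has PR as diameter.
Centre = midpoint of PR = (3.5, 4.5), r² = 130/4 = 32.5.
r = √(32.5) ≈ 5.701.

5.701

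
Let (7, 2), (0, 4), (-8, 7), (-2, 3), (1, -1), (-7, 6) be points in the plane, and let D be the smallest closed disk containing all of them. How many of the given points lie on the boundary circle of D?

The farthest pair is (7, 2)–(-8, 7) with squared distance 250. The circle on this segment as diameter has centre (-0.5, 4.5) and r² = 250/4 = 62.5.
Check (0, 4): distance² to centre = 0.5 ≤ 62.5, so it lies inside.
All remaining points lie in this disk, and no smaller disk contains both endpoints, so this is the minimum enclosing circle.
The points at distance exactly r from the centre are (7, 2), (-8, 7) — 2 points.

2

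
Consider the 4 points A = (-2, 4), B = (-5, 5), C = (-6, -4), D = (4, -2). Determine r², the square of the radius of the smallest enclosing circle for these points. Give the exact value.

34645/968

By Welzl's lemma the MEC is supported by two points (diametrically opposite) or three points (on a circumcircle).
The minimum enclosing circle is determined by three boundary points: B, C, D.
Their circumcentre is (-71/44, 3/44) with r² = 34645/968.
The farthest remaining point A is at distance² 15109/968 ≤ 34645/968.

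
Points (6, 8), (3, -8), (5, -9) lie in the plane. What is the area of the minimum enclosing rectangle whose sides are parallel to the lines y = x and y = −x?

152

In coordinates u = x + y, v = x − y the rectangle is axis-aligned; the map (x,y)→(u,v) scales areas by 2.
u-values: 14, -5, -4; range = 14 − (-5) = 19.
v-values: -2, 11, 14; range = 14 − (-2) = 16.
Area = (19 × 16) / 2 = 152.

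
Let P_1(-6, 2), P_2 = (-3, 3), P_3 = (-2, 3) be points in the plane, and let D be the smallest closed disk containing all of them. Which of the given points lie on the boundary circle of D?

Side lengths²: P_1P_2² = 10, P_1P_3² = 17, P_2P_3² = 1.
Since P_1P_3² = 17 ≥ 10 + 1 = 11, the angle opposite P_1P_3 is not acute, so the smallest enclosing circle has P_1P_3 as diameter.
Centre = midpoint of P_1P_3 = (-4, 2.5), r² = 17/4 = 4.25.
The points at distance exactly r from the centre are P_1, P_3 — 2 points.

P_1, P_3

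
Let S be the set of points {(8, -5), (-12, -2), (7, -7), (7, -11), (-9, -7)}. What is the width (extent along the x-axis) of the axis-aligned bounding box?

20

max x = 8, min x = -12, so width = 20.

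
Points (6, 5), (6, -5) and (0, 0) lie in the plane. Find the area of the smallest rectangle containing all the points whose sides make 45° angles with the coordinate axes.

60.5

In coordinates u = x + y, v = x − y the rectangle is axis-aligned; the map (x,y)→(u,v) scales areas by 2.
u-values: 11, 1, 0; range = 11 − 0 = 11.
v-values: 1, 11, 0; range = 11 − 0 = 11.
Area = (11 × 11) / 2 = 60.5.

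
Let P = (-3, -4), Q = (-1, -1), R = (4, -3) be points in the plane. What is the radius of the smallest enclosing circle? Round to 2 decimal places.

3.54

Side lengths²: PQ² = 13, PR² = 50, QR² = 29.
Since PR² = 50 ≥ 29 + 13 = 42, the angle opposite PR is not acute, so the smallest enclosing circle has PR as diameter.
Centre = midpoint of PR = (0.5, -3.5), r² = 50/4 = 12.5.
r = √(12.5) ≈ 3.54.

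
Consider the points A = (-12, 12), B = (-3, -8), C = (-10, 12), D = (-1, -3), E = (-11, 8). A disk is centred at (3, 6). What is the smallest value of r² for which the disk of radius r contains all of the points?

The required radius is the distance from (3, 6) to the farthest point.
Squared distances: 261, 232, 205, 97, 200.
Maximum is 261, attained at A.

261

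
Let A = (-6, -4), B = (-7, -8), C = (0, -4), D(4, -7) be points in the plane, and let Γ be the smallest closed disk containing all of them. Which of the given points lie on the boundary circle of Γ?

A smallest enclosing disk is always determined by at most three of the input points on its boundary.
The minimum enclosing circle is determined by three boundary points: A, B, D.
Their circumcentre is (-131/86, -623/86) with r² = 113033/3698.
The farthest remaining point C is at distance² 47501/3698 ≤ 113033/3698.
The points at distance exactly r from the centre are A, B, D — 3 points.

A, B, D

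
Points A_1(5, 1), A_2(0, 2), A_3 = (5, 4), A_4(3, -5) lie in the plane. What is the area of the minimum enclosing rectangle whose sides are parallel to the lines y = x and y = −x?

55

In coordinates u = x + y, v = x − y the rectangle is axis-aligned; the map (x,y)→(u,v) scales areas by 2.
u-values: 6, 2, 9, -2; range = 9 − (-2) = 11.
v-values: 4, -2, 1, 8; range = 8 − (-2) = 10.
Area = (11 × 10) / 2 = 55.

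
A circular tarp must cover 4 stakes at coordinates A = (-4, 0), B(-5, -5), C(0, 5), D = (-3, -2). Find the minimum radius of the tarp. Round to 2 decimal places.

5.59

By Welzl's lemma the MEC is supported by two points (diametrically opposite) or three points (on a circumcircle).
The farthest pair is B–C with squared distance 125. The circle on this segment as diameter has centre (-2.5, 0) and r² = 125/4 = 31.25.
Check A: distance² to centre = 2.25 ≤ 31.25, so it lies inside.
All remaining points lie in this disk, and no smaller disk contains both endpoints, so this is the minimum enclosing circle.
r = √(31.25) ≈ 5.59.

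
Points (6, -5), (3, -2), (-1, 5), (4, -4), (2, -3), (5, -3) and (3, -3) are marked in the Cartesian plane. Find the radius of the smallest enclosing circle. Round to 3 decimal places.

A smallest enclosing disk is always determined by at most three of the input points on its boundary.
The farthest pair is (6, -5)–(-1, 5) with squared distance 149. The circle on this segment as diameter has centre (2.5, 0) and r² = 149/4 = 37.25.
Check (3, -2): distance² to centre = 4.25 ≤ 37.25, so it lies inside.
All remaining points lie in this disk, and no smaller disk contains both endpoints, so this is the minimum enclosing circle.
r = √(37.25) ≈ 6.103.

6.103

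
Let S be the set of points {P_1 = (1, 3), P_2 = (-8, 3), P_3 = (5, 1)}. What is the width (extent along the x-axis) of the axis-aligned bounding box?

max x = 5, min x = -8, so width = 13.

13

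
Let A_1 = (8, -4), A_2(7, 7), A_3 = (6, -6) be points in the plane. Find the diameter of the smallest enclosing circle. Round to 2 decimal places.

Side lengths²: A_1A_2² = 122, A_1A_3² = 8, A_2A_3² = 170.
Since A_2A_3² = 170 ≥ 122 + 8 = 130, the angle opposite A_2A_3 is not acute, so the smallest enclosing circle has A_2A_3 as diameter.
Centre = midpoint of A_2A_3 = (6.5, 0.5), r² = 170/4 = 42.5.
Diameter = 2r = 2√(42.5) ≈ 13.04.

13.04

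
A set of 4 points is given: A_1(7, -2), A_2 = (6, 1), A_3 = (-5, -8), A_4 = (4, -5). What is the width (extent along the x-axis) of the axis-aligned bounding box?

12

max x = 7, min x = -5, so width = 12.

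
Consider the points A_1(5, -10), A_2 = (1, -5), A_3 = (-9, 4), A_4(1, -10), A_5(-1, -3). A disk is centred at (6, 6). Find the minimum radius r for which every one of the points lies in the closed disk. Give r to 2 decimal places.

16.76

The required radius is the distance from (6, 6) to the farthest point.
Squared distances: 257, 146, 229, 281, 130.
Maximum is 281, attained at A_4.
r = √281 ≈ 16.76.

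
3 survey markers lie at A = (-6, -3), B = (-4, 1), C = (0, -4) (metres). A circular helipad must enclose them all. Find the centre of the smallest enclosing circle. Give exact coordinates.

Side lengths²: AB² = 20, AC² = 37, BC² = 41.
Since BC² = 41 < 37 + 20 = 57, the triangle is acute, so the smallest enclosing circle is the circumcircle.
Circumcentre = (-36/13, -55/26), r² = 7585/676.
Centre = (-36/13, -55/26).

(-36/13, -55/26)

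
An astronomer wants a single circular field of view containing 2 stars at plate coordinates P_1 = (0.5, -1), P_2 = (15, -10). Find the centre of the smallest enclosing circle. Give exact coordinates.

(7.75, -5.5)

The smallest circle enclosing two points has them as diameter endpoints.
Centre = midpoint = (7.75, -5.5); r² = |P_1P_2|²/4 = 291.25/4 = 72.8125.
Centre = (7.75, -5.5).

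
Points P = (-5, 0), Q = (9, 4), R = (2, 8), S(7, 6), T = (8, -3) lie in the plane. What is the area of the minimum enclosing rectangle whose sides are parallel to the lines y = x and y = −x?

In coordinates u = x + y, v = x − y the rectangle is axis-aligned; the map (x,y)→(u,v) scales areas by 2.
u-values: -5, 13, 10, 13, 5; range = 13 − (-5) = 18.
v-values: -5, 5, -6, 1, 11; range = 11 − (-6) = 17.
Area = (18 × 17) / 2 = 153.

153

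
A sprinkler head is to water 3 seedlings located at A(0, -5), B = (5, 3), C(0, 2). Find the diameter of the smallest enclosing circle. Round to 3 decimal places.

Side lengths²: AB² = 89, AC² = 49, BC² = 26.
Since AB² = 89 ≥ 49 + 26 = 75, the angle opposite AB is not acute, so the smallest enclosing circle has AB as diameter.
Centre = midpoint of AB = (2.5, -1), r² = 89/4 = 22.25.
Diameter = 2r = 2√(22.25) ≈ 9.434.

9.434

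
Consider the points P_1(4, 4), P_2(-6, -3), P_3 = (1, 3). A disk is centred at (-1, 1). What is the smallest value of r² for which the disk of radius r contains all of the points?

The required radius is the distance from (-1, 1) to the farthest point.
Squared distances: 34, 41, 8.
Maximum is 41, attained at P_2.

41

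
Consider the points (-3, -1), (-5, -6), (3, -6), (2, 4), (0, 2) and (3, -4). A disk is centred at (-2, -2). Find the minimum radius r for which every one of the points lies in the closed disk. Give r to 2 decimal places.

The required radius is the distance from (-2, -2) to the farthest point.
Squared distances: 2, 25, 41, 52, 20, 29.
Maximum is 52, attained at (2, 4).
r = √52 ≈ 7.21.

7.21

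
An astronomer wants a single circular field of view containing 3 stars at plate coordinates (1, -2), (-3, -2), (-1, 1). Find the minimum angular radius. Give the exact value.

Call the three points A, B, C in the order given.
Side lengths²: AB² = 16, AC² = 13, BC² = 13.
Since AB² = 16 < 13 + 13 = 26, the triangle is acute, so the smallest enclosing circle is the circumcircle.
Circumcentre = (-1, -7/6), r² = 169/36.
r = √(169/36) = 13/6.

13/6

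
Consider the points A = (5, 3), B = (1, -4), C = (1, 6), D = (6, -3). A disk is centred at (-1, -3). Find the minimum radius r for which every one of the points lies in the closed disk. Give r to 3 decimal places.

9.220

The required radius is the distance from (-1, -3) to the farthest point.
Squared distances: 72, 5, 85, 49.
Maximum is 85, attained at C.
r = √85 ≈ 9.220.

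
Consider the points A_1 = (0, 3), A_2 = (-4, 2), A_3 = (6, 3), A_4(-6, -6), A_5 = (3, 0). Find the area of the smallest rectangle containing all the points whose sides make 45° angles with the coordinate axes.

94.5

In coordinates u = x + y, v = x − y the rectangle is axis-aligned; the map (x,y)→(u,v) scales areas by 2.
u-values: 3, -2, 9, -12, 3; range = 9 − (-12) = 21.
v-values: -3, -6, 3, 0, 3; range = 3 − (-6) = 9.
Area = (21 × 9) / 2 = 94.5.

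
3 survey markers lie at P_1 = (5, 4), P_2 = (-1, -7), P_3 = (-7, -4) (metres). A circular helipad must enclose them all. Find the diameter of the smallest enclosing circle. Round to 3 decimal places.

14.422

Side lengths²: P_1P_2² = 157, P_1P_3² = 208, P_2P_3² = 45.
Since P_1P_3² = 208 ≥ 157 + 45 = 202, the angle opposite P_1P_3 is not acute, so the smallest enclosing circle has P_1P_3 as diameter.
Centre = midpoint of P_1P_3 = (-1, 0), r² = 208/4 = 52.
Diameter = 2r = 2√52 ≈ 14.422.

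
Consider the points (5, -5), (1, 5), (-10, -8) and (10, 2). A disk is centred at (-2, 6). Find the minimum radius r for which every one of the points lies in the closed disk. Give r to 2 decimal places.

16.12

The required radius is the distance from (-2, 6) to the farthest point.
Squared distances: 170, 10, 260, 160.
Maximum is 260, attained at (-10, -8).
r = √260 ≈ 16.12.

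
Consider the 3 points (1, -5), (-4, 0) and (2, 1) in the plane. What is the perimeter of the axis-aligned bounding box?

24

Width = max x − min x = 2 − (-4) = 6.
Height = max y − min y = 1 − (-5) = 6.
Perimeter = 2(6 + 6) = 24.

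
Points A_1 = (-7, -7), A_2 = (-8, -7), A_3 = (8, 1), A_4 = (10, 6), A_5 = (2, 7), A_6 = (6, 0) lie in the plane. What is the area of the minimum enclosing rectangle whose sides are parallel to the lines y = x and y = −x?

186

In coordinates u = x + y, v = x − y the rectangle is axis-aligned; the map (x,y)→(u,v) scales areas by 2.
u-values: -14, -15, 9, 16, 9, 6; range = 16 − (-15) = 31.
v-values: 0, -1, 7, 4, -5, 6; range = 7 − (-5) = 12.
Area = (31 × 12) / 2 = 186.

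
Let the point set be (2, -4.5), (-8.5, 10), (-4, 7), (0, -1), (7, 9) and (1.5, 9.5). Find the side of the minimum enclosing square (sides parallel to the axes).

15.5

The bounding box has width 15.5 and height 14.5.
An axis-aligned square enclosing the set must have side ≥ max(width, height).
So the minimum side is max(15.5, 14.5) = 15.5.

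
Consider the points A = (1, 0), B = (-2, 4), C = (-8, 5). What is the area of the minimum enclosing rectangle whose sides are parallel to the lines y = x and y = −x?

In coordinates u = x + y, v = x − y the rectangle is axis-aligned; the map (x,y)→(u,v) scales areas by 2.
u-values: 1, 2, -3; range = 2 − (-3) = 5.
v-values: 1, -6, -13; range = 1 − (-13) = 14.
Area = (5 × 14) / 2 = 35.

35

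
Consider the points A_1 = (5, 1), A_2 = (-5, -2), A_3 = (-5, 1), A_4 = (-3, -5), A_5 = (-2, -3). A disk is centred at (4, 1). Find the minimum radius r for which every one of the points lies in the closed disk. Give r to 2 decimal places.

The required radius is the distance from (4, 1) to the farthest point.
Squared distances: 1, 90, 81, 85, 52.
Maximum is 90, attained at A_2.
r = √90 ≈ 9.49.

9.49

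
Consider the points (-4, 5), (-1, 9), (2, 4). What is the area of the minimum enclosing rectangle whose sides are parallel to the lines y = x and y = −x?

In coordinates u = x + y, v = x − y the rectangle is axis-aligned; the map (x,y)→(u,v) scales areas by 2.
u-values: 1, 8, 6; range = 8 − 1 = 7.
v-values: -9, -10, -2; range = -2 − (-10) = 8.
Area = (7 × 8) / 2 = 28.

28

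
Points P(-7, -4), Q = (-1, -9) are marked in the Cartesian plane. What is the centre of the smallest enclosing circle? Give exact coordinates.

(-4, -6.5)

The smallest circle enclosing two points has them as diameter endpoints.
Centre = midpoint = (-4, -6.5); r² = |PQ|²/4 = 61/4 = 15.25.
Centre = (-4, -6.5).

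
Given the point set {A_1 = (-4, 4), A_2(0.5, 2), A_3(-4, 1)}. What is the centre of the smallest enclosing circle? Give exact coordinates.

(-71/36, 2.5)

Side lengths²: A_1A_2² = 24.25, A_1A_3² = 9, A_2A_3² = 21.25.
Since A_1A_2² = 24.25 < 21.25 + 9 = 30.25, the triangle is acute, so the smallest enclosing circle is the circumcircle.
Circumcentre = (-71/36, 2.5), r² = 8245/1296.
Centre = (-71/36, 2.5).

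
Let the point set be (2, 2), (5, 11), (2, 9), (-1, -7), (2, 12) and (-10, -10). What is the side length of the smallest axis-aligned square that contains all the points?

22

The bounding box has width 15 and height 22.
An axis-aligned square enclosing the set must have side ≥ max(width, height).
So the minimum side is max(15, 22) = 22.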